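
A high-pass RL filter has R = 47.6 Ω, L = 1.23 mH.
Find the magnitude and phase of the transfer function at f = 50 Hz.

Step 1 — Angular frequency: ω = 2π·50 = 314.2 rad/s.
Step 2 — Transfer function: H(jω) = jωL/(R + jωL).
Step 3 — Numerator jωL = j·0.3864; denominator R + jωL = 47.6 + j0.3864.
Step 4 — H = 6.59e-05 + j0.008117.
Step 5 — Magnitude: |H| = 0.008118 (-41.8 dB); phase: φ = 89.5°.

|H| = 0.008118 (-41.8 dB), φ = 89.5°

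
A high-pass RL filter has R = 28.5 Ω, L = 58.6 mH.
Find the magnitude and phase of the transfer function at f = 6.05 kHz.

Step 1 — Angular frequency: ω = 2π·6050 = 3.801e+04 rad/s.
Step 2 — Transfer function: H(jω) = jωL/(R + jωL).
Step 3 — Numerator jωL = j·2228; denominator R + jωL = 28.5 + j2228.
Step 4 — H = 0.9998 + j0.01279.
Step 5 — Magnitude: |H| = 0.9999 (-0.0 dB); phase: φ = 0.7°.

|H| = 0.9999 (-0.0 dB), φ = 0.7°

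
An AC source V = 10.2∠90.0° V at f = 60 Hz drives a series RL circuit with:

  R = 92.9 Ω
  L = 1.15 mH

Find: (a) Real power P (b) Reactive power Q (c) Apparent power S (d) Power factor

Step 1 — Angular frequency: ω = 2π·f = 2π·60 = 377 rad/s.
Step 2 — Component impedances:
  R: Z = R = 92.9 Ω
  L: Z = jωL = j·377·0.00115 = 0 + j0.4335 Ω
Step 3 — Series combination: Z_total = R + L = 92.9 + j0.4335 Ω = 92.9∠0.3° Ω.
Step 4 — Source phasor: V = 10.2∠90.0° V = 0 + j10.2 V.
Step 5 — Current: I = V / Z = 0.0005124 + j0.1098 A = 0.1098∠89.7° A.
Step 6 — Complex power: S = V·I* = 1.12 + j0.005226 VA.
Step 7 — Real power: P = Re(S) = 1.12 W.
Step 8 — Reactive power: Q = Im(S) = 0.005226 VAR.
Step 9 — Apparent power: |S| = 1.12 VA.
Step 10 — Power factor: PF = P/|S| = 1 (lagging).

(a) P = 1.12 W  (b) Q = 0.005226 VAR  (c) S = 1.12 VA  (d) PF = 1 (lagging)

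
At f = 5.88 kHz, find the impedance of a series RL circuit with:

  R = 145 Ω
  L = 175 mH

Step 1 — Angular frequency: ω = 2π·f = 2π·5880 = 3.695e+04 rad/s.
Step 2 — Component impedances:
  R: Z = R = 145 Ω
  L: Z = jωL = j·3.695e+04·0.175 = 0 + j6465 Ω
Step 3 — Series combination: Z_total = R + L = 145 + j6465 Ω = 6467∠88.7° Ω.

Z = 145 + j6465 Ω = 6467∠88.7° Ω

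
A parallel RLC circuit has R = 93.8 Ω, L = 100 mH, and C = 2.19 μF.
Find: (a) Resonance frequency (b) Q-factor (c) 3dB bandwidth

Step 1 — Resonance: ω₀ = 1/√(LC) = 1/√(0.1·2.19e-06) = 2137 rad/s.
Step 2 — f₀ = ω₀/(2π) = 340.1 Hz.
Step 3 — Parallel Q: Q = R/(ω₀L) = 93.8/(2137·0.1) = 0.439.
Step 4 — Bandwidth: Δω = ω₀/Q = 4868 rad/s; BW = Δω/(2π) = 774.8 Hz.

(a) f₀ = 340.1 Hz  (b) Q = 0.439  (c) BW = 774.8 Hz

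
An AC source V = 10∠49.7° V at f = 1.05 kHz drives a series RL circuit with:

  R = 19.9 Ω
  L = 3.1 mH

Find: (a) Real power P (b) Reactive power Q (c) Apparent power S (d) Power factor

Step 1 — Angular frequency: ω = 2π·f = 2π·1050 = 6597 rad/s.
Step 2 — Component impedances:
  R: Z = R = 19.9 Ω
  L: Z = jωL = j·6597·0.0031 = 0 + j20.45 Ω
Step 3 — Series combination: Z_total = R + L = 19.9 + j20.45 Ω = 28.54∠45.8° Ω.
Step 4 — Source phasor: V = 10∠49.7° V = 6.468 + j7.627 V.
Step 5 — Current: I = V / Z = 0.3496 + j0.02394 A = 0.3504∠3.9° A.
Step 6 — Complex power: S = V·I* = 2.444 + j2.512 VA.
Step 7 — Real power: P = Re(S) = 2.444 W.
Step 8 — Reactive power: Q = Im(S) = 2.512 VAR.
Step 9 — Apparent power: |S| = 3.504 VA.
Step 10 — Power factor: PF = P/|S| = 0.6974 (lagging).

(a) P = 2.444 W  (b) Q = 2.512 VAR  (c) S = 3.504 VA  (d) PF = 0.6974 (lagging)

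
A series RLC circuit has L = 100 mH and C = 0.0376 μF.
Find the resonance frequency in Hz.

Step 1 — Resonance condition Im(Z)=0 gives ω₀ = 1/√(LC).
Step 2 — ω₀ = 1/√(0.1·3.76e-08) = 1.631e+04 rad/s.
Step 3 — f₀ = ω₀/(2π) = 2596 Hz.

f₀ = 2596 Hz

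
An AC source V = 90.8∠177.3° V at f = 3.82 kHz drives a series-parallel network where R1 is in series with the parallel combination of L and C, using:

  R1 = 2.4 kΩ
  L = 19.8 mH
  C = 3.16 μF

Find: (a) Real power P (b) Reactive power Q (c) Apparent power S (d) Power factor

Step 1 — Angular frequency: ω = 2π·f = 2π·3820 = 2.4e+04 rad/s.
Step 2 — Component impedances:
  R1: Z = R = 2400 Ω
  L: Z = jωL = j·2.4e+04·0.0198 = 0 + j475.2 Ω
  C: Z = 1/(jωC) = -j/(ω·C) = 0 - j13.18 Ω
Step 3 — Parallel branch: L || C = 1/(1/L + 1/C) = 0 - j13.56 Ω.
Step 4 — Series with R1: Z_total = R1 + (L || C) = 2400 - j13.56 Ω = 2400∠-0.3° Ω.
Step 5 — Source phasor: V = 90.8∠177.3° V = -90.7 + j4.277 V.
Step 6 — Current: I = V / Z = -0.0378 + j0.001569 A = 0.03783∠177.6° A.
Step 7 — Complex power: S = V·I* = 3.435 - j0.01941 VA.
Step 8 — Real power: P = Re(S) = 3.435 W.
Step 9 — Reactive power: Q = Im(S) = -0.01941 VAR.
Step 10 — Apparent power: |S| = 3.435 VA.
Step 11 — Power factor: PF = P/|S| = 1 (leading).

(a) P = 3.435 W  (b) Q = -0.01941 VAR  (c) S = 3.435 VA  (d) PF = 1 (leading)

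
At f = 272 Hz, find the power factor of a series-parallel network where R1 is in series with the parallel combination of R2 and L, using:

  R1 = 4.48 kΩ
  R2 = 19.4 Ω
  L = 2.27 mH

Step 1 — Angular frequency: ω = 2π·f = 2π·272 = 1709 rad/s.
Step 2 — Component impedances:
  R1: Z = R = 4480 Ω
  R2: Z = R = 19.4 Ω
  L: Z = jωL = j·1709·0.00227 = 0 + j3.879 Ω
Step 3 — Parallel branch: R2 || L = 1/(1/R2 + 1/L) = 0.746 + j3.73 Ω.
Step 4 — Series with R1: Z_total = R1 + (R2 || L) = 4481 + j3.73 Ω = 4481∠0.0° Ω.
Step 5 — Power factor: PF = cos(φ) = Re(Z)/|Z| = 4481/4481 = 1.
Step 6 — Type: Im(Z) = 3.73 ⇒ lagging (phase φ = 0.0°).

PF = 1 (lagging, φ = 0.0°)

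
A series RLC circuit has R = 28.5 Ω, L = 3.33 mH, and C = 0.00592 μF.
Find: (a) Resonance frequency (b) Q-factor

Step 1 — Resonance condition Im(Z)=0 gives ω₀ = 1/√(LC).
Step 2 — ω₀ = 1/√(0.00333·5.92e-09) = 2.252e+05 rad/s.
Step 3 — f₀ = ω₀/(2π) = 3.585e+04 Hz.
Step 4 — Series Q: Q = ω₀L/R = 2.252e+05·0.00333/28.5 = 26.32.

(a) f₀ = 3.585e+04 Hz  (b) Q = 26.32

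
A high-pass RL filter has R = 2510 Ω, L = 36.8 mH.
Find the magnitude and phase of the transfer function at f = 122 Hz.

Step 1 — Angular frequency: ω = 2π·122 = 766.5 rad/s.
Step 2 — Transfer function: H(jω) = jωL/(R + jωL).
Step 3 — Numerator jωL = j·28.21; denominator R + jωL = 2510 + j28.21.
Step 4 — H = 0.0001263 + j0.01124.
Step 5 — Magnitude: |H| = 0.01124 (-39.0 dB); phase: φ = 89.4°.

|H| = 0.01124 (-39.0 dB), φ = 89.4°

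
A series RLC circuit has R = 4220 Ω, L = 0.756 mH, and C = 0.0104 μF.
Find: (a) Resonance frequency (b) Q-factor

Step 1 — Resonance condition Im(Z)=0 gives ω₀ = 1/√(LC).
Step 2 — ω₀ = 1/√(0.000756·1.04e-08) = 3.566e+05 rad/s.
Step 3 — f₀ = ω₀/(2π) = 5.676e+04 Hz.
Step 4 — Series Q: Q = ω₀L/R = 3.566e+05·0.000756/4220 = 0.06389.

(a) f₀ = 5.676e+04 Hz  (b) Q = 0.06389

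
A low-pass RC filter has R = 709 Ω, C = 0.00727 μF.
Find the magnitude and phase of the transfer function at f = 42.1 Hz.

Step 1 — Angular frequency: ω = 2π·42.1 = 264.5 rad/s.
Step 2 — Transfer function: H(jω) = 1/(1 + jωRC).
Step 3 — Denominator: 1 + jωRC = 1 + j·264.5·709·7.27e-09 = 1 + j0.001363.
Step 4 — H = 1 - j0.001363.
Step 5 — Magnitude: |H| = 1 (-0.0 dB); phase: φ = -0.1°.

|H| = 1 (-0.0 dB), φ = -0.1°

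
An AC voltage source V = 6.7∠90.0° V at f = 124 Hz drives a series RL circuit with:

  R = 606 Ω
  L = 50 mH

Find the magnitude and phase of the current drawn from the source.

Step 1 — Angular frequency: ω = 2π·f = 2π·124 = 779.1 rad/s.
Step 2 — Component impedances:
  R: Z = R = 606 Ω
  L: Z = jωL = j·779.1·0.05 = 0 + j38.96 Ω
Step 3 — Series combination: Z_total = R + L = 606 + j38.96 Ω = 607.3∠3.7° Ω.
Step 4 — Source phasor: V = 6.7∠90.0° V = 0 + j6.7 V.
Step 5 — Ohm's law: I = V / Z_total = (0 + j6.7) / (606 + j38.96) = 0.0007078 + j0.01101 A.
Step 6 — Convert to polar: |I| = 0.01103 A, ∠I = 86.3°.

I = 0.01103∠86.3° A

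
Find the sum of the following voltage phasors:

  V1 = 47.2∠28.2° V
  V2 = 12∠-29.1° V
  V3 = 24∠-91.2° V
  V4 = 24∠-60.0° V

Step 1 — Convert each phasor to rectangular form:
  V1 = 47.2·(cos(28.2°) + j·sin(28.2°)) = 41.6 + j22.3 V
  V2 = 12·(cos(-29.1°) + j·sin(-29.1°)) = 10.49 - j5.836 V
  V3 = 24·(cos(-91.2°) + j·sin(-91.2°)) = -0.5026 - j23.99 V
  V4 = 24·(cos(-60.0°) + j·sin(-60.0°)) = 12 - j20.78 V
Step 2 — Sum components: V_total = 63.58 - j28.31 V.
Step 3 — Convert to polar: |V_total| = 69.6 V, ∠V_total = -24.0°.

V_total = 69.6∠-24.0° V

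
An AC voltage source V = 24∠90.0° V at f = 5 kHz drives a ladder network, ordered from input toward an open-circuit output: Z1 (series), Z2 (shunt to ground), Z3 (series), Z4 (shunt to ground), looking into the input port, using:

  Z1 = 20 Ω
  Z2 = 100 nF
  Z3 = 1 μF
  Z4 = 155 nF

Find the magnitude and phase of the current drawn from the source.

Step 1 — Angular frequency: ω = 2π·f = 2π·5000 = 3.142e+04 rad/s.
Step 2 — Component impedances:
  Z1: Z = R = 20 Ω
  Z2: Z = 1/(jωC) = -j/(ω·C) = 0 - j318.3 Ω
  Z3: Z = 1/(jωC) = -j/(ω·C) = 0 - j31.83 Ω
  Z4: Z = 1/(jωC) = -j/(ω·C) = 0 - j205.4 Ω
Step 3 — Ladder network (open output): work backward from the far end, alternating series and parallel combinations. Z_in = 20 - j135.9 Ω = 137.4∠-81.6° Ω.
Step 4 — Source phasor: V = 24∠90.0° V = 0 + j24 V.
Step 5 — Ohm's law: I = V / Z_total = (0 + j24) / (20 - j135.9) = -0.1728 + j0.02543 A.
Step 6 — Convert to polar: |I| = 0.1747 A, ∠I = 171.6°.

I = 0.1747∠171.6° A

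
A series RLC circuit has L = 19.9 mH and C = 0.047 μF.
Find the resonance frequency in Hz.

Step 1 — Resonance condition Im(Z)=0 gives ω₀ = 1/√(LC).
Step 2 — ω₀ = 1/√(0.0199·4.7e-08) = 3.27e+04 rad/s.
Step 3 — f₀ = ω₀/(2π) = 5204 Hz.

f₀ = 5204 Hz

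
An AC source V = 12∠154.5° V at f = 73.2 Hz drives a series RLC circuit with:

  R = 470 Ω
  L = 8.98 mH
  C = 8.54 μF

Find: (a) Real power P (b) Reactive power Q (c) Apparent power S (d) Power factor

Step 1 — Angular frequency: ω = 2π·f = 2π·73.2 = 459.9 rad/s.
Step 2 — Component impedances:
  R: Z = R = 470 Ω
  L: Z = jωL = j·459.9·0.00898 = 0 + j4.13 Ω
  C: Z = 1/(jωC) = -j/(ω·C) = 0 - j254.6 Ω
Step 3 — Series combination: Z_total = R + L + C = 470 - j250.5 Ω = 532.6∠-28.1° Ω.
Step 4 — Source phasor: V = 12∠154.5° V = -10.83 + j5.166 V.
Step 5 — Current: I = V / Z = -0.02251 - j0.001004 A = 0.02253∠-177.4° A.
Step 6 — Complex power: S = V·I* = 0.2386 - j0.1272 VA.
Step 7 — Real power: P = Re(S) = 0.2386 W.
Step 8 — Reactive power: Q = Im(S) = -0.1272 VAR.
Step 9 — Apparent power: |S| = 0.2704 VA.
Step 10 — Power factor: PF = P/|S| = 0.8825 (leading).

(a) P = 0.2386 W  (b) Q = -0.1272 VAR  (c) S = 0.2704 VA  (d) PF = 0.8825 (leading)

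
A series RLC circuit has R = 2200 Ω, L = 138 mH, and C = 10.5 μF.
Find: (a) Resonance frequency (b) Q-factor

Step 1 — Resonance condition Im(Z)=0 gives ω₀ = 1/√(LC).
Step 2 — ω₀ = 1/√(0.138·1.05e-05) = 830.7 rad/s.
Step 3 — f₀ = ω₀/(2π) = 132.2 Hz.
Step 4 — Series Q: Q = ω₀L/R = 830.7·0.138/2200 = 0.05211.

(a) f₀ = 132.2 Hz  (b) Q = 0.05211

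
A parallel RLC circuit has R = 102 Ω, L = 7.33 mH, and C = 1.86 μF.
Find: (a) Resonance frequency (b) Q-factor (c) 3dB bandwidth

Step 1 — Resonance: ω₀ = 1/√(LC) = 1/√(0.00733·1.86e-06) = 8564 rad/s.
Step 2 — f₀ = ω₀/(2π) = 1363 Hz.
Step 3 — Parallel Q: Q = R/(ω₀L) = 102/(8564·0.00733) = 1.625.
Step 4 — Bandwidth: Δω = ω₀/Q = 5271 rad/s; BW = Δω/(2π) = 838.9 Hz.

(a) f₀ = 1363 Hz  (b) Q = 1.625  (c) BW = 838.9 Hz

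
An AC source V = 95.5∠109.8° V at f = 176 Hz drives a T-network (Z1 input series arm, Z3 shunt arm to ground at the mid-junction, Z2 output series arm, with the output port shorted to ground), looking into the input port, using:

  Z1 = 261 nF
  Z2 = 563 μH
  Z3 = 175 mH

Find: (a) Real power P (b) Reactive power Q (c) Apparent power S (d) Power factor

Step 1 — Angular frequency: ω = 2π·f = 2π·176 = 1106 rad/s.
Step 2 — Component impedances:
  Z1: Z = 1/(jωC) = -j/(ω·C) = 0 - j3465 Ω
  Z2: Z = jωL = j·1106·0.000563 = 0 + j0.6226 Ω
  Z3: Z = jωL = j·1106·0.175 = 0 + j193.5 Ω
Step 3 — With the output port shorted to ground, the output series arm Z2 runs from the junction to ground; the shunt arm Z3 also runs from the junction to ground. They appear in parallel: Z3 || Z2 = 0 + j0.6206 Ω.
Step 4 — Series with input arm Z1: Z_in = Z1 + (Z3 || Z2) = 0 - j3464 Ω = 3464∠-90.0° Ω.
Step 5 — Source phasor: V = 95.5∠109.8° V = -32.35 + j89.85 V.
Step 6 — Current: I = V / Z = -0.02594 - j0.009339 A = 0.02757∠-160.2° A.
Step 7 — Complex power: S = V·I* = 0 - j2.633 VA.
Step 8 — Real power: P = Re(S) = 0 W.
Step 9 — Reactive power: Q = Im(S) = -2.633 VAR.
Step 10 — Apparent power: |S| = 2.633 VA.
Step 11 — Power factor: PF = P/|S| = 0 (leading).

(a) P = 0 W  (b) Q = -2.633 VAR  (c) S = 2.633 VA  (d) PF = 0 (leading)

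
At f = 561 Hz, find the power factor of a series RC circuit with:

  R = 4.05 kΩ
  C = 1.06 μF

Step 1 — Angular frequency: ω = 2π·f = 2π·561 = 3525 rad/s.
Step 2 — Component impedances:
  R: Z = R = 4050 Ω
  C: Z = 1/(jωC) = -j/(ω·C) = 0 - j267.6 Ω
Step 3 — Series combination: Z_total = R + C = 4050 - j267.6 Ω = 4059∠-3.8° Ω.
Step 4 — Power factor: PF = cos(φ) = Re(Z)/|Z| = 4050/4059 = 0.9978.
Step 5 — Type: Im(Z) = -267.6 ⇒ leading (phase φ = -3.8°).

PF = 0.9978 (leading, φ = -3.8°)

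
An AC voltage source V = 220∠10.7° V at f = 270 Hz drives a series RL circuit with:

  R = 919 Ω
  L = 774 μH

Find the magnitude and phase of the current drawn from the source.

Step 1 — Angular frequency: ω = 2π·f = 2π·270 = 1696 rad/s.
Step 2 — Component impedances:
  R: Z = R = 919 Ω
  L: Z = jωL = j·1696·0.000774 = 0 + j1.313 Ω
Step 3 — Series combination: Z_total = R + L = 919 + j1.313 Ω = 919∠0.1° Ω.
Step 4 — Source phasor: V = 220∠10.7° V = 216.2 + j40.85 V.
Step 5 — Ohm's law: I = V / Z_total = (216.2 + j40.85) / (919 + j1.313) = 0.2353 + j0.04411 A.
Step 6 — Convert to polar: |I| = 0.2394 A, ∠I = 10.6°.

I = 0.2394∠10.6° A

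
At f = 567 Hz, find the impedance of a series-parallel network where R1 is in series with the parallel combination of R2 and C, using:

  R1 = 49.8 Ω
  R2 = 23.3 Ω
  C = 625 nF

Step 1 — Angular frequency: ω = 2π·f = 2π·567 = 3563 rad/s.
Step 2 — Component impedances:
  R1: Z = R = 49.8 Ω
  R2: Z = R = 23.3 Ω
  C: Z = 1/(jωC) = -j/(ω·C) = 0 - j449.1 Ω
Step 3 — Parallel branch: R2 || C = 1/(1/R2 + 1/C) = 23.24 - j1.206 Ω.
Step 4 — Series with R1: Z_total = R1 + (R2 || C) = 73.04 - j1.206 Ω = 73.05∠-0.9° Ω.

Z = 73.04 - j1.206 Ω = 73.05∠-0.9° Ω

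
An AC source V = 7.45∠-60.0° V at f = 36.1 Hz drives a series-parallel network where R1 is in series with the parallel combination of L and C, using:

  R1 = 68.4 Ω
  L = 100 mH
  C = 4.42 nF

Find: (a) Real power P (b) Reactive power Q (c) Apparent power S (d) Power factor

Step 1 — Angular frequency: ω = 2π·f = 2π·36.1 = 226.8 rad/s.
Step 2 — Component impedances:
  R1: Z = R = 68.4 Ω
  L: Z = jωL = j·226.8·0.1 = 0 + j22.68 Ω
  C: Z = 1/(jωC) = -j/(ω·C) = 0 - j9.974e+05 Ω
Step 3 — Parallel branch: L || C = 1/(1/L + 1/C) = 0 + j22.68 Ω.
Step 4 — Series with R1: Z_total = R1 + (L || C) = 68.4 + j22.68 Ω = 72.06∠18.3° Ω.
Step 5 — Source phasor: V = 7.45∠-60.0° V = 3.725 - j6.452 V.
Step 6 — Current: I = V / Z = 0.02088 - j0.1013 A = 0.1034∠-78.3° A.
Step 7 — Complex power: S = V·I* = 0.731 + j0.2424 VA.
Step 8 — Real power: P = Re(S) = 0.731 W.
Step 9 — Reactive power: Q = Im(S) = 0.2424 VAR.
Step 10 — Apparent power: |S| = 0.7702 VA.
Step 11 — Power factor: PF = P/|S| = 0.9492 (lagging).

(a) P = 0.731 W  (b) Q = 0.2424 VAR  (c) S = 0.7702 VA  (d) PF = 0.9492 (lagging)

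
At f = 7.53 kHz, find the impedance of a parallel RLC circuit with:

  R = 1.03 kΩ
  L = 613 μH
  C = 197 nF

Step 1 — Angular frequency: ω = 2π·f = 2π·7530 = 4.731e+04 rad/s.
Step 2 — Component impedances:
  R: Z = R = 1030 Ω
  L: Z = jωL = j·4.731e+04·0.000613 = 0 + j29 Ω
  C: Z = 1/(jωC) = -j/(ω·C) = 0 - j107.3 Ω
Step 3 — Parallel combination: 1/Z_total = 1/R + 1/L + 1/C; Z_total = 1.532 + j39.69 Ω = 39.72∠87.8° Ω.

Z = 1.532 + j39.69 Ω = 39.72∠87.8° Ω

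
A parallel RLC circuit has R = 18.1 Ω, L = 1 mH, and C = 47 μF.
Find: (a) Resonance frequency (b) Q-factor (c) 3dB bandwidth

Step 1 — Resonance: ω₀ = 1/√(LC) = 1/√(0.001·4.7e-05) = 4613 rad/s.
Step 2 — f₀ = ω₀/(2π) = 734.1 Hz.
Step 3 — Parallel Q: Q = R/(ω₀L) = 18.1/(4613·0.001) = 3.924.
Step 4 — Bandwidth: Δω = ω₀/Q = 1176 rad/s; BW = Δω/(2π) = 187.1 Hz.

(a) f₀ = 734.1 Hz  (b) Q = 3.924  (c) BW = 187.1 Hz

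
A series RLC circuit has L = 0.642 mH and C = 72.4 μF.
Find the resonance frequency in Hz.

Step 1 — Resonance condition Im(Z)=0 gives ω₀ = 1/√(LC).
Step 2 — ω₀ = 1/√(0.000642·7.24e-05) = 4638 rad/s.
Step 3 — f₀ = ω₀/(2π) = 738.2 Hz.

f₀ = 738.2 Hz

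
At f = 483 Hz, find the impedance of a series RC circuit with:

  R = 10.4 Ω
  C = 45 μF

Step 1 — Angular frequency: ω = 2π·f = 2π·483 = 3035 rad/s.
Step 2 — Component impedances:
  R: Z = R = 10.4 Ω
  C: Z = 1/(jωC) = -j/(ω·C) = 0 - j7.323 Ω
Step 3 — Series combination: Z_total = R + C = 10.4 - j7.323 Ω = 12.72∠-35.1° Ω.

Z = 10.4 - j7.323 Ω = 12.72∠-35.1° Ω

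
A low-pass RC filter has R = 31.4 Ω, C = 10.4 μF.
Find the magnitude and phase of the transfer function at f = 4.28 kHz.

Step 1 — Angular frequency: ω = 2π·4280 = 2.689e+04 rad/s.
Step 2 — Transfer function: H(jω) = 1/(1 + jωRC).
Step 3 — Denominator: 1 + jωRC = 1 + j·2.689e+04·31.4·1.04e-05 = 1 + j8.782.
Step 4 — H = 0.0128 - j0.1124.
Step 5 — Magnitude: |H| = 0.1131 (-18.9 dB); phase: φ = -83.5°.

|H| = 0.1131 (-18.9 dB), φ = -83.5°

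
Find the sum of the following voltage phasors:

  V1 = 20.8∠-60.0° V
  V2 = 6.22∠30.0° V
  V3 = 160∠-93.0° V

Step 1 — Convert each phasor to rectangular form:
  V1 = 20.8·(cos(-60.0°) + j·sin(-60.0°)) = 10.4 - j18.01 V
  V2 = 6.22·(cos(30.0°) + j·sin(30.0°)) = 5.387 + j3.11 V
  V3 = 160·(cos(-93.0°) + j·sin(-93.0°)) = -8.374 - j159.8 V
Step 2 — Sum components: V_total = 7.413 - j174.7 V.
Step 3 — Convert to polar: |V_total| = 174.8 V, ∠V_total = -87.6°.

V_total = 174.8∠-87.6° V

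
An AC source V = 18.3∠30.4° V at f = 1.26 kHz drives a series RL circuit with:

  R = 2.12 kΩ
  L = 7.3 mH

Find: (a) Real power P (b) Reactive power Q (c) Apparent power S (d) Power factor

Step 1 — Angular frequency: ω = 2π·f = 2π·1260 = 7917 rad/s.
Step 2 — Component impedances:
  R: Z = R = 2120 Ω
  L: Z = jωL = j·7917·0.0073 = 0 + j57.79 Ω
Step 3 — Series combination: Z_total = R + L = 2120 + j57.79 Ω = 2121∠1.6° Ω.
Step 4 — Source phasor: V = 18.3∠30.4° V = 15.78 + j9.26 V.
Step 5 — Current: I = V / Z = 0.007559 + j0.004162 A = 0.008629∠28.8° A.
Step 6 — Complex power: S = V·I* = 0.1578 + j0.004303 VA.
Step 7 — Real power: P = Re(S) = 0.1578 W.
Step 8 — Reactive power: Q = Im(S) = 0.004303 VAR.
Step 9 — Apparent power: |S| = 0.1579 VA.
Step 10 — Power factor: PF = P/|S| = 0.9996 (lagging).

(a) P = 0.1578 W  (b) Q = 0.004303 VAR  (c) S = 0.1579 VA  (d) PF = 0.9996 (lagging)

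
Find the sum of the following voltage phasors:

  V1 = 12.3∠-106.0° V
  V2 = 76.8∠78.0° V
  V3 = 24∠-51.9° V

Step 1 — Convert each phasor to rectangular form:
  V1 = 12.3·(cos(-106.0°) + j·sin(-106.0°)) = -3.39 - j11.82 V
  V2 = 76.8·(cos(78.0°) + j·sin(78.0°)) = 15.97 + j75.12 V
  V3 = 24·(cos(-51.9°) + j·sin(-51.9°)) = 14.81 - j18.89 V
Step 2 — Sum components: V_total = 27.39 + j44.41 V.
Step 3 — Convert to polar: |V_total| = 52.18 V, ∠V_total = 58.3°.

V_total = 52.18∠58.3° V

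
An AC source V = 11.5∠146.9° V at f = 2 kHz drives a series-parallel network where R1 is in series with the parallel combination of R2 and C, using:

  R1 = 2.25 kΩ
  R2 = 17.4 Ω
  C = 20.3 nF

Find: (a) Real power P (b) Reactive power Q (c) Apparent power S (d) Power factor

Step 1 — Angular frequency: ω = 2π·f = 2π·2000 = 1.257e+04 rad/s.
Step 2 — Component impedances:
  R1: Z = R = 2250 Ω
  R2: Z = R = 17.4 Ω
  C: Z = 1/(jωC) = -j/(ω·C) = 0 - j3920 Ω
Step 3 — Parallel branch: R2 || C = 1/(1/R2 + 1/C) = 17.4 - j0.07723 Ω.
Step 4 — Series with R1: Z_total = R1 + (R2 || C) = 2267 - j0.07723 Ω = 2267∠-0.0° Ω.
Step 5 — Source phasor: V = 11.5∠146.9° V = -9.634 + j6.28 V.
Step 6 — Current: I = V / Z = -0.004249 + j0.00277 A = 0.005072∠146.9° A.
Step 7 — Complex power: S = V·I* = 0.05833 - j1.987e-06 VA.
Step 8 — Real power: P = Re(S) = 0.05833 W.
Step 9 — Reactive power: Q = Im(S) = -1.987e-06 VAR.
Step 10 — Apparent power: |S| = 0.05833 VA.
Step 11 — Power factor: PF = P/|S| = 1 (leading).

(a) P = 0.05833 W  (b) Q = -1.987e-06 VAR  (c) S = 0.05833 VA  (d) PF = 1 (leading)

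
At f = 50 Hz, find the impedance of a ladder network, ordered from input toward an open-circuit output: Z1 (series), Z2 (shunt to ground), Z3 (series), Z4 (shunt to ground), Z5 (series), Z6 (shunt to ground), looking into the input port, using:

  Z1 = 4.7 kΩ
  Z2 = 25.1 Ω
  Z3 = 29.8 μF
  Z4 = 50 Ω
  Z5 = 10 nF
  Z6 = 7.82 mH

Step 1 — Angular frequency: ω = 2π·f = 2π·50 = 314.2 rad/s.
Step 2 — Component impedances:
  Z1: Z = R = 4700 Ω
  Z2: Z = R = 25.1 Ω
  Z3: Z = 1/(jωC) = -j/(ω·C) = 0 - j106.8 Ω
  Z4: Z = R = 50 Ω
  Z5: Z = 1/(jωC) = -j/(ω·C) = 0 - j3.183e+05 Ω
  Z6: Z = jωL = j·314.2·0.00782 = 0 + j2.457 Ω
Step 3 — Ladder network (open output): work backward from the far end, alternating series and parallel combinations. Z_in = 4722 - j3.947 Ω = 4722∠-0.0° Ω.

Z = 4722 - j3.947 Ω = 4722∠-0.0° Ω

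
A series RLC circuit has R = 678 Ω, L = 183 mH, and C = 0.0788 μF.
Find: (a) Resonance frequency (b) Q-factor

Step 1 — Resonance condition Im(Z)=0 gives ω₀ = 1/√(LC).
Step 2 — ω₀ = 1/√(0.183·7.88e-08) = 8327 rad/s.
Step 3 — f₀ = ω₀/(2π) = 1325 Hz.
Step 4 — Series Q: Q = ω₀L/R = 8327·0.183/678 = 2.248.

(a) f₀ = 1325 Hz  (b) Q = 2.248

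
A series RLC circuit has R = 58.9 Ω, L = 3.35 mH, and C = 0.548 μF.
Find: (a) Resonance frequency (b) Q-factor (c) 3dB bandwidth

Step 1 — Resonance: ω₀ = 1/√(LC) = 1/√(0.00335·5.48e-07) = 2.334e+04 rad/s.
Step 2 — f₀ = ω₀/(2π) = 3715 Hz.
Step 3 — Series Q: Q = ω₀L/R = 2.334e+04·0.00335/58.9 = 1.327.
Step 4 — Bandwidth: Δω = ω₀/Q = 1.758e+04 rad/s; BW = Δω/(2π) = 2798 Hz.

(a) f₀ = 3715 Hz  (b) Q = 1.327  (c) BW = 2798 Hz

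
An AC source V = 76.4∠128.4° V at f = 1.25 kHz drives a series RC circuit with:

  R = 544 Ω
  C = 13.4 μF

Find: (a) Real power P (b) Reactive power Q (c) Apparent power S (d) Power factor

Step 1 — Angular frequency: ω = 2π·f = 2π·1250 = 7854 rad/s.
Step 2 — Component impedances:
  R: Z = R = 544 Ω
  C: Z = 1/(jωC) = -j/(ω·C) = 0 - j9.502 Ω
Step 3 — Series combination: Z_total = R + C = 544 - j9.502 Ω = 544.1∠-1.0° Ω.
Step 4 — Source phasor: V = 76.4∠128.4° V = -47.46 + j59.87 V.
Step 5 — Current: I = V / Z = -0.08913 + j0.1085 A = 0.1404∠129.4° A.
Step 6 — Complex power: S = V·I* = 10.73 - j0.1874 VA.
Step 7 — Real power: P = Re(S) = 10.73 W.
Step 8 — Reactive power: Q = Im(S) = -0.1874 VAR.
Step 9 — Apparent power: |S| = 10.73 VA.
Step 10 — Power factor: PF = P/|S| = 0.9998 (leading).

(a) P = 10.73 W  (b) Q = -0.1874 VAR  (c) S = 10.73 VA  (d) PF = 0.9998 (leading)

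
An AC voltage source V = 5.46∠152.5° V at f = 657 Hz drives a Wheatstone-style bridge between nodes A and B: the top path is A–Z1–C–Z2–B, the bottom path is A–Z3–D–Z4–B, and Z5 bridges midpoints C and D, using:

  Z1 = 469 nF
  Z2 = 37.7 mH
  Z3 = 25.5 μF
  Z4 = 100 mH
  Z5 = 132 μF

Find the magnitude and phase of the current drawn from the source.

Step 1 — Angular frequency: ω = 2π·f = 2π·657 = 4128 rad/s.
Step 2 — Component impedances:
  Z1: Z = 1/(jωC) = -j/(ω·C) = 0 - j516.5 Ω
  Z2: Z = jωL = j·4128·0.0377 = 0 + j155.6 Ω
  Z3: Z = 1/(jωC) = -j/(ω·C) = 0 - j9.5 Ω
  Z4: Z = jωL = j·4128·0.1 = 0 + j412.8 Ω
  Z5: Z = 1/(jωC) = -j/(ω·C) = 0 - j1.835 Ω
Step 3 — Bridge requires nodal analysis (the Z5 bridge couples midpoints C and D, so the two paths cannot be reduced to a simple series/parallel combination). Setting node B to ground and injecting 1 A at node A, the 3-node admittance system at A, C, D solves to V_A = Z_AB = 0 + j102.8 Ω = 102.8∠90.0° Ω.
Step 4 — Source phasor: V = 5.46∠152.5° V = -4.843 + j2.521 V.
Step 5 — Ohm's law: I = V / Z_total = (-4.843 + j2.521) / (0 + j102.8) = 0.02453 + j0.04712 A.
Step 6 — Convert to polar: |I| = 0.05313 A, ∠I = 62.5°.

I = 0.05313∠62.5° A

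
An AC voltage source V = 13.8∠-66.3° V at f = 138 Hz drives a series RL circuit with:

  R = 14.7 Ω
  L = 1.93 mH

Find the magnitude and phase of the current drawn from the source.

Step 1 — Angular frequency: ω = 2π·f = 2π·138 = 867.1 rad/s.
Step 2 — Component impedances:
  R: Z = R = 14.7 Ω
  L: Z = jωL = j·867.1·0.00193 = 0 + j1.673 Ω
Step 3 — Series combination: Z_total = R + L = 14.7 + j1.673 Ω = 14.79∠6.5° Ω.
Step 4 — Source phasor: V = 13.8∠-66.3° V = 5.547 - j12.64 V.
Step 5 — Ohm's law: I = V / Z_total = (5.547 - j12.64) / (14.7 + j1.673) = 0.2759 - j0.891 A.
Step 6 — Convert to polar: |I| = 0.9328 A, ∠I = -72.8°.

I = 0.9328∠-72.8° A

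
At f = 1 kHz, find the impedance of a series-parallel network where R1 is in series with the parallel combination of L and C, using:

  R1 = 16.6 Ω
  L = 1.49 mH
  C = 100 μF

Step 1 — Angular frequency: ω = 2π·f = 2π·1000 = 6283 rad/s.
Step 2 — Component impedances:
  R1: Z = R = 16.6 Ω
  L: Z = jωL = j·6283·0.00149 = 0 + j9.362 Ω
  C: Z = 1/(jωC) = -j/(ω·C) = 0 - j1.592 Ω
Step 3 — Parallel branch: L || C = 1/(1/L + 1/C) = 0 - j1.918 Ω.
Step 4 — Series with R1: Z_total = R1 + (L || C) = 16.6 - j1.918 Ω = 16.71∠-6.6° Ω.

Z = 16.6 - j1.918 Ω = 16.71∠-6.6° Ω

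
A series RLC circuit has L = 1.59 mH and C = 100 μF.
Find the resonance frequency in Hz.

Step 1 — Resonance condition Im(Z)=0 gives ω₀ = 1/√(LC).
Step 2 — ω₀ = 1/√(0.00159·0.0001) = 2508 rad/s.
Step 3 — f₀ = ω₀/(2π) = 399.1 Hz.

f₀ = 399.1 Hz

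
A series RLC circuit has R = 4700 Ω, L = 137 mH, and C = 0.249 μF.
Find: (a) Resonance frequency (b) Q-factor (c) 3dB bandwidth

Step 1 — Resonance: ω₀ = 1/√(LC) = 1/√(0.137·2.49e-07) = 5414 rad/s.
Step 2 — f₀ = ω₀/(2π) = 861.7 Hz.
Step 3 — Series Q: Q = ω₀L/R = 5414·0.137/4700 = 0.1578.
Step 4 — Bandwidth: Δω = ω₀/Q = 3.431e+04 rad/s; BW = Δω/(2π) = 5460 Hz.

(a) f₀ = 861.7 Hz  (b) Q = 0.1578  (c) BW = 5460 Hz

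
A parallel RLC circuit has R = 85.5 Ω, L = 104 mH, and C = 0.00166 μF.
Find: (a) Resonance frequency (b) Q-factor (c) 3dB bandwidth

Step 1 — Resonance: ω₀ = 1/√(LC) = 1/√(0.104·1.66e-09) = 7.611e+04 rad/s.
Step 2 — f₀ = ω₀/(2π) = 1.211e+04 Hz.
Step 3 — Parallel Q: Q = R/(ω₀L) = 85.5/(7.611e+04·0.104) = 0.0108.
Step 4 — Bandwidth: Δω = ω₀/Q = 7.046e+06 rad/s; BW = Δω/(2π) = 1.121e+06 Hz.

(a) f₀ = 1.211e+04 Hz  (b) Q = 0.0108  (c) BW = 1.121e+06 Hz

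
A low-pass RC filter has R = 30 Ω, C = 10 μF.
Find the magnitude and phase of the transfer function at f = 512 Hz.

Step 1 — Angular frequency: ω = 2π·512 = 3217 rad/s.
Step 2 — Transfer function: H(jω) = 1/(1 + jωRC).
Step 3 — Denominator: 1 + jωRC = 1 + j·3217·30·1e-05 = 1 + j0.9651.
Step 4 — H = 0.5178 - j0.4997.
Step 5 — Magnitude: |H| = 0.7196 (-2.9 dB); phase: φ = -44.0°.

|H| = 0.7196 (-2.9 dB), φ = -44.0°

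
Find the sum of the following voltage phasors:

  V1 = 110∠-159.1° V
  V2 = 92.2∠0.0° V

Step 1 — Convert each phasor to rectangular form:
  V1 = 110·(cos(-159.1°) + j·sin(-159.1°)) = -102.8 - j39.24 V
  V2 = 92.2·(cos(0.0°) + j·sin(0.0°)) = 92.2 V
Step 2 — Sum components: V_total = -10.56 - j39.24 V.
Step 3 — Convert to polar: |V_total| = 40.64 V, ∠V_total = -105.1°.

V_total = 40.64∠-105.1° V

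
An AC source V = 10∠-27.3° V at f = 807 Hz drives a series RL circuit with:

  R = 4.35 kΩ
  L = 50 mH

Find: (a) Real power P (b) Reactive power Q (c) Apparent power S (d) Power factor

Step 1 — Angular frequency: ω = 2π·f = 2π·807 = 5071 rad/s.
Step 2 — Component impedances:
  R: Z = R = 4350 Ω
  L: Z = jωL = j·5071·0.05 = 0 + j253.5 Ω
Step 3 — Series combination: Z_total = R + L = 4350 + j253.5 Ω = 4357∠3.3° Ω.
Step 4 — Source phasor: V = 10∠-27.3° V = 8.886 - j4.586 V.
Step 5 — Current: I = V / Z = 0.001975 - j0.001169 A = 0.002295∠-30.6° A.
Step 6 — Complex power: S = V·I* = 0.02291 + j0.001335 VA.
Step 7 — Real power: P = Re(S) = 0.02291 W.
Step 8 — Reactive power: Q = Im(S) = 0.001335 VAR.
Step 9 — Apparent power: |S| = 0.02295 VA.
Step 10 — Power factor: PF = P/|S| = 0.9983 (lagging).

(a) P = 0.02291 W  (b) Q = 0.001335 VAR  (c) S = 0.02295 VA  (d) PF = 0.9983 (lagging)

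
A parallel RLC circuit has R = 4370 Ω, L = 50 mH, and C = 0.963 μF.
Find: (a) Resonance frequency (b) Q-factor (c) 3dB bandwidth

Step 1 — Resonance: ω₀ = 1/√(LC) = 1/√(0.05·9.63e-07) = 4557 rad/s.
Step 2 — f₀ = ω₀/(2π) = 725.3 Hz.
Step 3 — Parallel Q: Q = R/(ω₀L) = 4370/(4557·0.05) = 19.18.
Step 4 — Bandwidth: Δω = ω₀/Q = 237.6 rad/s; BW = Δω/(2π) = 37.82 Hz.

(a) f₀ = 725.3 Hz  (b) Q = 19.18  (c) BW = 37.82 Hz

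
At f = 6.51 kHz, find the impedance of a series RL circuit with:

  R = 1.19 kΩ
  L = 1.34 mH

Step 1 — Angular frequency: ω = 2π·f = 2π·6510 = 4.09e+04 rad/s.
Step 2 — Component impedances:
  R: Z = R = 1190 Ω
  L: Z = jωL = j·4.09e+04·0.00134 = 0 + j54.81 Ω
Step 3 — Series combination: Z_total = R + L = 1190 + j54.81 Ω = 1191∠2.6° Ω.

Z = 1190 + j54.81 Ω = 1191∠2.6° Ω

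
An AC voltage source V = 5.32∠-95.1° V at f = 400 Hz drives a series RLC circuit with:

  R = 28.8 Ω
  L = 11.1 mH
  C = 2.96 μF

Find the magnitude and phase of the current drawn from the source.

Step 1 — Angular frequency: ω = 2π·f = 2π·400 = 2513 rad/s.
Step 2 — Component impedances:
  R: Z = R = 28.8 Ω
  L: Z = jωL = j·2513·0.0111 = 0 + j27.9 Ω
  C: Z = 1/(jωC) = -j/(ω·C) = 0 - j134.4 Ω
Step 3 — Series combination: Z_total = R + L + C = 28.8 - j106.5 Ω = 110.3∠-74.9° Ω.
Step 4 — Source phasor: V = 5.32∠-95.1° V = -0.4729 - j5.299 V.
Step 5 — Ohm's law: I = V / Z_total = (-0.4729 - j5.299) / (28.8 - j106.5) = 0.04524 - j0.01667 A.
Step 6 — Convert to polar: |I| = 0.04821 A, ∠I = -20.2°.

I = 0.04821∠-20.2° A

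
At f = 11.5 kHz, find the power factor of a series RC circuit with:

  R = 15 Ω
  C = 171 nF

Step 1 — Angular frequency: ω = 2π·f = 2π·1.15e+04 = 7.226e+04 rad/s.
Step 2 — Component impedances:
  R: Z = R = 15 Ω
  C: Z = 1/(jωC) = -j/(ω·C) = 0 - j80.93 Ω
Step 3 — Series combination: Z_total = R + C = 15 - j80.93 Ω = 82.31∠-79.5° Ω.
Step 4 — Power factor: PF = cos(φ) = Re(Z)/|Z| = 15/82.31 = 0.1822.
Step 5 — Type: Im(Z) = -80.93 ⇒ leading (phase φ = -79.5°).

PF = 0.1822 (leading, φ = -79.5°)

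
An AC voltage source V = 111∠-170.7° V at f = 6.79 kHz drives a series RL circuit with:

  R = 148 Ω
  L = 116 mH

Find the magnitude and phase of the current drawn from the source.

Step 1 — Angular frequency: ω = 2π·f = 2π·6790 = 4.266e+04 rad/s.
Step 2 — Component impedances:
  R: Z = R = 148 Ω
  L: Z = jωL = j·4.266e+04·0.116 = 0 + j4949 Ω
Step 3 — Series combination: Z_total = R + L = 148 + j4949 Ω = 4951∠88.3° Ω.
Step 4 — Source phasor: V = 111∠-170.7° V = -109.5 - j17.94 V.
Step 5 — Ohm's law: I = V / Z_total = (-109.5 - j17.94) / (148 + j4949) = -0.004283 + j0.02201 A.
Step 6 — Convert to polar: |I| = 0.02242 A, ∠I = 101.0°.

I = 0.02242∠101.0° A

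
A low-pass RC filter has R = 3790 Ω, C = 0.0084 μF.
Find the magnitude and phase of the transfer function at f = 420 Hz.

Step 1 — Angular frequency: ω = 2π·420 = 2639 rad/s.
Step 2 — Transfer function: H(jω) = 1/(1 + jωRC).
Step 3 — Denominator: 1 + jωRC = 1 + j·2639·3790·8.4e-09 = 1 + j0.08401.
Step 4 — H = 0.993 - j0.08342.
Step 5 — Magnitude: |H| = 0.9965 (-0.0 dB); phase: φ = -4.8°.

|H| = 0.9965 (-0.0 dB), φ = -4.8°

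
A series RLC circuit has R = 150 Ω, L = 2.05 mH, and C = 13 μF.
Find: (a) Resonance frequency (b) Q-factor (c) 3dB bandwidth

Step 1 — Resonance condition Im(Z)=0 gives ω₀ = 1/√(LC).
Step 2 — ω₀ = 1/√(0.00205·1.3e-05) = 6126 rad/s.
Step 3 — f₀ = ω₀/(2π) = 974.9 Hz.
Step 4 — Series Q: Q = ω₀L/R = 6126·0.00205/150 = 0.08372.
Step 5 — 3dB bandwidth: Δω = ω₀/Q = 7.317e+04 rad/s; BW = Δω/(2π) = 1.165e+04 Hz.

(a) f₀ = 974.9 Hz  (b) Q = 0.08372  (c) BW = 1.165e+04 Hz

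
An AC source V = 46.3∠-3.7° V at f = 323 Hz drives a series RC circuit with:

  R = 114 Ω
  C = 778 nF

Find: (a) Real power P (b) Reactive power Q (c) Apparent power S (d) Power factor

Step 1 — Angular frequency: ω = 2π·f = 2π·323 = 2029 rad/s.
Step 2 — Component impedances:
  R: Z = R = 114 Ω
  C: Z = 1/(jωC) = -j/(ω·C) = 0 - j633.3 Ω
Step 3 — Series combination: Z_total = R + C = 114 - j633.3 Ω = 643.5∠-79.8° Ω.
Step 4 — Source phasor: V = 46.3∠-3.7° V = 46.2 - j2.988 V.
Step 5 — Current: I = V / Z = 0.01729 + j0.06984 A = 0.07195∠76.1° A.
Step 6 — Complex power: S = V·I* = 0.5901 - j3.279 VA.
Step 7 — Real power: P = Re(S) = 0.5901 W.
Step 8 — Reactive power: Q = Im(S) = -3.279 VAR.
Step 9 — Apparent power: |S| = 3.331 VA.
Step 10 — Power factor: PF = P/|S| = 0.1772 (leading).

(a) P = 0.5901 W  (b) Q = -3.279 VAR  (c) S = 3.331 VA  (d) PF = 0.1772 (leading)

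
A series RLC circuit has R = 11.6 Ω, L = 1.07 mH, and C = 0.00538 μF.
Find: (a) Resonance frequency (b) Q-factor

Step 1 — Resonance condition Im(Z)=0 gives ω₀ = 1/√(LC).
Step 2 — ω₀ = 1/√(0.00107·5.38e-09) = 4.168e+05 rad/s.
Step 3 — f₀ = ω₀/(2π) = 6.633e+04 Hz.
Step 4 — Series Q: Q = ω₀L/R = 4.168e+05·0.00107/11.6 = 38.45.

(a) f₀ = 6.633e+04 Hz  (b) Q = 38.45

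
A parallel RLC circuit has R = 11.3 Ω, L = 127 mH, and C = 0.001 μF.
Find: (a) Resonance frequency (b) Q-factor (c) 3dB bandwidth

Step 1 — Resonance: ω₀ = 1/√(LC) = 1/√(0.127·1e-09) = 8.874e+04 rad/s.
Step 2 — f₀ = ω₀/(2π) = 1.412e+04 Hz.
Step 3 — Parallel Q: Q = R/(ω₀L) = 11.3/(8.874e+04·0.127) = 0.001003.
Step 4 — Bandwidth: Δω = ω₀/Q = 8.85e+07 rad/s; BW = Δω/(2π) = 1.408e+07 Hz.

(a) f₀ = 1.412e+04 Hz  (b) Q = 0.001003  (c) BW = 1.408e+07 Hz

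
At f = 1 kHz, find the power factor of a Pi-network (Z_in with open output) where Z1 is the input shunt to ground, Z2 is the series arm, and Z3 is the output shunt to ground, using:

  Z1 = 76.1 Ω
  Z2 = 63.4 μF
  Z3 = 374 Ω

Step 1 — Angular frequency: ω = 2π·f = 2π·1000 = 6283 rad/s.
Step 2 — Component impedances:
  Z1: Z = R = 76.1 Ω
  Z2: Z = 1/(jωC) = -j/(ω·C) = 0 - j2.51 Ω
  Z3: Z = R = 374 Ω
Step 3 — With open output, the series arm Z2 and the output shunt Z3 appear in series to ground: Z2 + Z3 = 374 - j2.51 Ω.
Step 4 — Parallel with input shunt Z1: Z_in = Z1 || (Z2 + Z3) = 63.23 - j0.07176 Ω = 63.23∠-0.1° Ω.
Step 5 — Power factor: PF = cos(φ) = Re(Z)/|Z| = 63.23/63.23 = 1.
Step 6 — Type: Im(Z) = -0.07176 ⇒ leading (phase φ = -0.1°).

PF = 1 (leading, φ = -0.1°)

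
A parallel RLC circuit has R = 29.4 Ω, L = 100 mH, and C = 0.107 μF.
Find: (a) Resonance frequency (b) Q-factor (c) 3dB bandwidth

Step 1 — Resonance: ω₀ = 1/√(LC) = 1/√(0.1·1.07e-07) = 9667 rad/s.
Step 2 — f₀ = ω₀/(2π) = 1539 Hz.
Step 3 — Parallel Q: Q = R/(ω₀L) = 29.4/(9667·0.1) = 0.03041.
Step 4 — Bandwidth: Δω = ω₀/Q = 3.179e+05 rad/s; BW = Δω/(2π) = 5.059e+04 Hz.

(a) f₀ = 1539 Hz  (b) Q = 0.03041  (c) BW = 5.059e+04 Hz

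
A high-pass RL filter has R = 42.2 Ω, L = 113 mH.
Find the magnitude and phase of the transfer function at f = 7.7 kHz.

Step 1 — Angular frequency: ω = 2π·7700 = 4.838e+04 rad/s.
Step 2 — Transfer function: H(jω) = jωL/(R + jωL).
Step 3 — Numerator jωL = j·5467; denominator R + jωL = 42.2 + j5467.
Step 4 — H = 0.9999 + j0.007719.
Step 5 — Magnitude: |H| = 1 (-0.0 dB); phase: φ = 0.4°.

|H| = 1 (-0.0 dB), φ = 0.4°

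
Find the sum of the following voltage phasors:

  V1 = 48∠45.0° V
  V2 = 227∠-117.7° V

Step 1 — Convert each phasor to rectangular form:
  V1 = 48·(cos(45.0°) + j·sin(45.0°)) = 33.94 + j33.94 V
  V2 = 227·(cos(-117.7°) + j·sin(-117.7°)) = -105.5 - j201 V
Step 2 — Sum components: V_total = -71.58 - j167 V.
Step 3 — Convert to polar: |V_total| = 181.7 V, ∠V_total = -113.2°.

V_total = 181.7∠-113.2° V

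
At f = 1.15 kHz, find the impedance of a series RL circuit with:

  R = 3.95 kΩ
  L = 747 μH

Step 1 — Angular frequency: ω = 2π·f = 2π·1150 = 7226 rad/s.
Step 2 — Component impedances:
  R: Z = R = 3950 Ω
  L: Z = jωL = j·7226·0.000747 = 0 + j5.398 Ω
Step 3 — Series combination: Z_total = R + L = 3950 + j5.398 Ω = 3950∠0.1° Ω.

Z = 3950 + j5.398 Ω = 3950∠0.1° Ω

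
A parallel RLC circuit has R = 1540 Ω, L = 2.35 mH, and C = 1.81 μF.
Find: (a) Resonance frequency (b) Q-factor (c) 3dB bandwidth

Step 1 — Resonance: ω₀ = 1/√(LC) = 1/√(0.00235·1.81e-06) = 1.533e+04 rad/s.
Step 2 — f₀ = ω₀/(2π) = 2440 Hz.
Step 3 — Parallel Q: Q = R/(ω₀L) = 1540/(1.533e+04·0.00235) = 42.74.
Step 4 — Bandwidth: Δω = ω₀/Q = 358.8 rad/s; BW = Δω/(2π) = 57.1 Hz.

(a) f₀ = 2440 Hz  (b) Q = 42.74  (c) BW = 57.1 Hz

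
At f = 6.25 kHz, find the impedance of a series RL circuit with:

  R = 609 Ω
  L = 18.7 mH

Step 1 — Angular frequency: ω = 2π·f = 2π·6250 = 3.927e+04 rad/s.
Step 2 — Component impedances:
  R: Z = R = 609 Ω
  L: Z = jωL = j·3.927e+04·0.0187 = 0 + j734.3 Ω
Step 3 — Series combination: Z_total = R + L = 609 + j734.3 Ω = 954∠50.3° Ω.

Z = 609 + j734.3 Ω = 954∠50.3° Ω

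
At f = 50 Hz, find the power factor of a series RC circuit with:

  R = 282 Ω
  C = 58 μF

Step 1 — Angular frequency: ω = 2π·f = 2π·50 = 314.2 rad/s.
Step 2 — Component impedances:
  R: Z = R = 282 Ω
  C: Z = 1/(jωC) = -j/(ω·C) = 0 - j54.88 Ω
Step 3 — Series combination: Z_total = R + C = 282 - j54.88 Ω = 287.3∠-11.0° Ω.
Step 4 — Power factor: PF = cos(φ) = Re(Z)/|Z| = 282/287.3 = 0.9816.
Step 5 — Type: Im(Z) = -54.88 ⇒ leading (phase φ = -11.0°).

PF = 0.9816 (leading, φ = -11.0°)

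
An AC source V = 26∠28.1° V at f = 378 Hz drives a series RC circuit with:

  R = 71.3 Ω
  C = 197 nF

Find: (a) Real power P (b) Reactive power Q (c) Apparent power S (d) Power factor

Step 1 — Angular frequency: ω = 2π·f = 2π·378 = 2375 rad/s.
Step 2 — Component impedances:
  R: Z = R = 71.3 Ω
  C: Z = 1/(jωC) = -j/(ω·C) = 0 - j2137 Ω
Step 3 — Series combination: Z_total = R + C = 71.3 - j2137 Ω = 2138∠-88.1° Ω.
Step 4 — Source phasor: V = 26∠28.1° V = 22.94 + j12.25 V.
Step 5 — Current: I = V / Z = -0.005366 + j0.01091 A = 0.01216∠116.2° A.
Step 6 — Complex power: S = V·I* = 0.01054 - j0.3159 VA.
Step 7 — Real power: P = Re(S) = 0.01054 W.
Step 8 — Reactive power: Q = Im(S) = -0.3159 VAR.
Step 9 — Apparent power: |S| = 0.3161 VA.
Step 10 — Power factor: PF = P/|S| = 0.03334 (leading).

(a) P = 0.01054 W  (b) Q = -0.3159 VAR  (c) S = 0.3161 VA  (d) PF = 0.03334 (leading)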